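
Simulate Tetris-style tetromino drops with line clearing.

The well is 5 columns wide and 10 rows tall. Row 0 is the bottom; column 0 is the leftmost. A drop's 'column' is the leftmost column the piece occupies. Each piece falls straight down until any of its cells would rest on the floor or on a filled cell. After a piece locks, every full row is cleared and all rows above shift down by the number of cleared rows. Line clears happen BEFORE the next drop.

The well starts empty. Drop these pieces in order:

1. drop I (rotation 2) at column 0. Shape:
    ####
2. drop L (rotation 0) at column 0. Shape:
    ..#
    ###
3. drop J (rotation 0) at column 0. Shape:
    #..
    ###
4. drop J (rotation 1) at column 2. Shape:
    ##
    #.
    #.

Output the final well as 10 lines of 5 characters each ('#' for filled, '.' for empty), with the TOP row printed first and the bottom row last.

Drop 1: I rot2 at col 0 lands with bottom-row=0; cleared 0 line(s) (total 0); column heights now [1 1 1 1 0], max=1
Drop 2: L rot0 at col 0 lands with bottom-row=1; cleared 0 line(s) (total 0); column heights now [2 2 3 1 0], max=3
Drop 3: J rot0 at col 0 lands with bottom-row=3; cleared 0 line(s) (total 0); column heights now [5 4 4 1 0], max=5
Drop 4: J rot1 at col 2 lands with bottom-row=4; cleared 0 line(s) (total 0); column heights now [5 4 7 7 0], max=7

Answer: .....
.....
.....
..##.
..#..
#.#..
###..
..#..
###..
####.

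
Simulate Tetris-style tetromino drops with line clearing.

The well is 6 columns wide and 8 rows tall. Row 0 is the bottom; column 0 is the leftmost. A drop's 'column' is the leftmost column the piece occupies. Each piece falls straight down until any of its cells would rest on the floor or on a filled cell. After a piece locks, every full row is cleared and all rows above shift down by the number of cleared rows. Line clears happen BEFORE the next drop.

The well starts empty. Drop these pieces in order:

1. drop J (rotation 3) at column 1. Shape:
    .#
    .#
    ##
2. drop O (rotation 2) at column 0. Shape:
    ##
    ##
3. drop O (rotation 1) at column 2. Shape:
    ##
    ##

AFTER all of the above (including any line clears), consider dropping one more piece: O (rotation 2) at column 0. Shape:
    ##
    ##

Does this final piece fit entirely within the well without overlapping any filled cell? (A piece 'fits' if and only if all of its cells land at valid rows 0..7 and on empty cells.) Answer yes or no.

Drop 1: J rot3 at col 1 lands with bottom-row=0; cleared 0 line(s) (total 0); column heights now [0 1 3 0 0 0], max=3
Drop 2: O rot2 at col 0 lands with bottom-row=1; cleared 0 line(s) (total 0); column heights now [3 3 3 0 0 0], max=3
Drop 3: O rot1 at col 2 lands with bottom-row=3; cleared 0 line(s) (total 0); column heights now [3 3 5 5 0 0], max=5
Test piece O rot2 at col 0 (width 2): heights before test = [3 3 5 5 0 0]; fits = True

Answer: yes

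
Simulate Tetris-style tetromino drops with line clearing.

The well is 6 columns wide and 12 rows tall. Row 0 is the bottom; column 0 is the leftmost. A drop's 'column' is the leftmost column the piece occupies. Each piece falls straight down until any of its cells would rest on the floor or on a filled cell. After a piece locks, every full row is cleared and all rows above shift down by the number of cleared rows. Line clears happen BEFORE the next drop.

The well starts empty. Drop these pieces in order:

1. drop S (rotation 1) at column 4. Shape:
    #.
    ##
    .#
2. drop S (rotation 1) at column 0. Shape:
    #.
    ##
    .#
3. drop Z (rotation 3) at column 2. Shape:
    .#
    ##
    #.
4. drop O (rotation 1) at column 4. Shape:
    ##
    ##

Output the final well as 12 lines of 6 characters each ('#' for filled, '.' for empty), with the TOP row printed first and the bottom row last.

Drop 1: S rot1 at col 4 lands with bottom-row=0; cleared 0 line(s) (total 0); column heights now [0 0 0 0 3 2], max=3
Drop 2: S rot1 at col 0 lands with bottom-row=0; cleared 0 line(s) (total 0); column heights now [3 2 0 0 3 2], max=3
Drop 3: Z rot3 at col 2 lands with bottom-row=0; cleared 1 line(s) (total 1); column heights now [2 1 1 2 2 1], max=2
Drop 4: O rot1 at col 4 lands with bottom-row=2; cleared 0 line(s) (total 1); column heights now [2 1 1 2 4 4], max=4

Answer: ......
......
......
......
......
......
......
......
....##
....##
#..##.
.##..#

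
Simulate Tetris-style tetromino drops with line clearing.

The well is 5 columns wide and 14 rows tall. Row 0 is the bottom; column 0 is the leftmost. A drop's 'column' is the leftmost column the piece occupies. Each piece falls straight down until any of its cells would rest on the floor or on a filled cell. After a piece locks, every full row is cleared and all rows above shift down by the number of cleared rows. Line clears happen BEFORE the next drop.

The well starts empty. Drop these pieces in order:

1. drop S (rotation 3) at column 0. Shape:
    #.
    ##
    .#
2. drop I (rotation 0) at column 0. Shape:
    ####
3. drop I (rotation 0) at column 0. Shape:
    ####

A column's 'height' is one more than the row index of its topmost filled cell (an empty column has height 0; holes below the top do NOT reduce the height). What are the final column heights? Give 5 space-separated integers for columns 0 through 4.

Drop 1: S rot3 at col 0 lands with bottom-row=0; cleared 0 line(s) (total 0); column heights now [3 2 0 0 0], max=3
Drop 2: I rot0 at col 0 lands with bottom-row=3; cleared 0 line(s) (total 0); column heights now [4 4 4 4 0], max=4
Drop 3: I rot0 at col 0 lands with bottom-row=4; cleared 0 line(s) (total 0); column heights now [5 5 5 5 0], max=5

Answer: 5 5 5 5 0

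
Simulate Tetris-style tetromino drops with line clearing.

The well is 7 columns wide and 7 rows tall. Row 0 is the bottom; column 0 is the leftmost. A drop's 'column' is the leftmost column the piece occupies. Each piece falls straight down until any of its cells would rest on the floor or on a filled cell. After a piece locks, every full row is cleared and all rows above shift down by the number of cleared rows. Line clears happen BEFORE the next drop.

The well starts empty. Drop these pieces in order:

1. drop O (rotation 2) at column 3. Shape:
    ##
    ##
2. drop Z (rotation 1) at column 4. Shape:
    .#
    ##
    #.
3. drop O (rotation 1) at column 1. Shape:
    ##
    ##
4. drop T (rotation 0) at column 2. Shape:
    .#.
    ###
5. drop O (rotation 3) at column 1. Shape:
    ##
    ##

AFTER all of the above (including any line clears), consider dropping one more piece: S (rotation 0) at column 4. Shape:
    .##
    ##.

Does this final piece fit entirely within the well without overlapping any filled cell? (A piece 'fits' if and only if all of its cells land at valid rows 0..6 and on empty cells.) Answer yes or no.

Drop 1: O rot2 at col 3 lands with bottom-row=0; cleared 0 line(s) (total 0); column heights now [0 0 0 2 2 0 0], max=2
Drop 2: Z rot1 at col 4 lands with bottom-row=2; cleared 0 line(s) (total 0); column heights now [0 0 0 2 4 5 0], max=5
Drop 3: O rot1 at col 1 lands with bottom-row=0; cleared 0 line(s) (total 0); column heights now [0 2 2 2 4 5 0], max=5
Drop 4: T rot0 at col 2 lands with bottom-row=4; cleared 0 line(s) (total 0); column heights now [0 2 5 6 5 5 0], max=6
Drop 5: O rot3 at col 1 lands with bottom-row=5; cleared 0 line(s) (total 0); column heights now [0 7 7 6 5 5 0], max=7
Test piece S rot0 at col 4 (width 3): heights before test = [0 7 7 6 5 5 0]; fits = True

Answer: yes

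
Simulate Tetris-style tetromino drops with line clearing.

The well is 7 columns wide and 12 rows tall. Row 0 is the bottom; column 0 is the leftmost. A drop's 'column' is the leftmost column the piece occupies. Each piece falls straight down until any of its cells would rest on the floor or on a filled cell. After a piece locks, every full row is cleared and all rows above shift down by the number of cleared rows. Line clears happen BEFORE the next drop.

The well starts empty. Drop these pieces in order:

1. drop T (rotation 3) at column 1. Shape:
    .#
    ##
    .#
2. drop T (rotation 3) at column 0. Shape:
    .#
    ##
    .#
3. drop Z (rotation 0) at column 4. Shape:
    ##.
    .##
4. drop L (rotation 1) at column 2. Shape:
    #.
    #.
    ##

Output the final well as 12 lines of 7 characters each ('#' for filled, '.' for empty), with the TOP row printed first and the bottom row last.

Answer: .......
.......
.......
.......
.......
.......
..#....
.##....
####...
.##....
.##.##.
..#..##

Derivation:
Drop 1: T rot3 at col 1 lands with bottom-row=0; cleared 0 line(s) (total 0); column heights now [0 2 3 0 0 0 0], max=3
Drop 2: T rot3 at col 0 lands with bottom-row=2; cleared 0 line(s) (total 0); column heights now [4 5 3 0 0 0 0], max=5
Drop 3: Z rot0 at col 4 lands with bottom-row=0; cleared 0 line(s) (total 0); column heights now [4 5 3 0 2 2 1], max=5
Drop 4: L rot1 at col 2 lands with bottom-row=3; cleared 0 line(s) (total 0); column heights now [4 5 6 4 2 2 1], max=6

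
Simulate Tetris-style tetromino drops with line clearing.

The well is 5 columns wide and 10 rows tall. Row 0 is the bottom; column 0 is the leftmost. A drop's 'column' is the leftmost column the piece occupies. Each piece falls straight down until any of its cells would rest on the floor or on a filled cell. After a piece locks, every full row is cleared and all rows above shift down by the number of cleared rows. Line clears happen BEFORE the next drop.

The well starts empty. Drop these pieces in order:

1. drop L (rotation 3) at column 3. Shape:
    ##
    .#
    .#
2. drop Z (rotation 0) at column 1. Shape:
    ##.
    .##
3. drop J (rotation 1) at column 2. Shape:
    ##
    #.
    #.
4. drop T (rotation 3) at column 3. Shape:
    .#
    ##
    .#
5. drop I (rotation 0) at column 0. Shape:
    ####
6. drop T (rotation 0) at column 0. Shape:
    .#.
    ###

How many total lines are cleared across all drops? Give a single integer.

Drop 1: L rot3 at col 3 lands with bottom-row=0; cleared 0 line(s) (total 0); column heights now [0 0 0 3 3], max=3
Drop 2: Z rot0 at col 1 lands with bottom-row=3; cleared 0 line(s) (total 0); column heights now [0 5 5 4 3], max=5
Drop 3: J rot1 at col 2 lands with bottom-row=5; cleared 0 line(s) (total 0); column heights now [0 5 8 8 3], max=8
Drop 4: T rot3 at col 3 lands with bottom-row=7; cleared 0 line(s) (total 0); column heights now [0 5 8 9 10], max=10
Drop 5: I rot0 at col 0 lands with bottom-row=9; cleared 1 line(s) (total 1); column heights now [0 5 8 9 9], max=9
Drop 6: T rot0 at col 0 lands with bottom-row=8; cleared 1 line(s) (total 2); column heights now [0 9 8 8 8], max=9

Answer: 2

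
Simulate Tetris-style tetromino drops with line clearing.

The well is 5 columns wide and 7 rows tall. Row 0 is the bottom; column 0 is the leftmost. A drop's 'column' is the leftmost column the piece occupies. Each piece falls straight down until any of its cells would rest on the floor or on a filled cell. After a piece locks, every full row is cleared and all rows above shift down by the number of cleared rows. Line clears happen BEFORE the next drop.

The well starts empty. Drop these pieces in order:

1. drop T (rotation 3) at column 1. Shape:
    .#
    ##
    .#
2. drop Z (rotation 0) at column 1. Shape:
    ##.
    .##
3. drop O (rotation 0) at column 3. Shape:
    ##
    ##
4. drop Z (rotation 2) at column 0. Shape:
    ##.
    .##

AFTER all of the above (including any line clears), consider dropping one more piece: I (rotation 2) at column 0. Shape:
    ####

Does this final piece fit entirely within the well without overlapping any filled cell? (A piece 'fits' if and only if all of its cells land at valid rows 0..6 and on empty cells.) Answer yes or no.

Drop 1: T rot3 at col 1 lands with bottom-row=0; cleared 0 line(s) (total 0); column heights now [0 2 3 0 0], max=3
Drop 2: Z rot0 at col 1 lands with bottom-row=3; cleared 0 line(s) (total 0); column heights now [0 5 5 4 0], max=5
Drop 3: O rot0 at col 3 lands with bottom-row=4; cleared 0 line(s) (total 0); column heights now [0 5 5 6 6], max=6
Drop 4: Z rot2 at col 0 lands with bottom-row=5; cleared 0 line(s) (total 0); column heights now [7 7 6 6 6], max=7
Test piece I rot2 at col 0 (width 4): heights before test = [7 7 6 6 6]; fits = False

Answer: no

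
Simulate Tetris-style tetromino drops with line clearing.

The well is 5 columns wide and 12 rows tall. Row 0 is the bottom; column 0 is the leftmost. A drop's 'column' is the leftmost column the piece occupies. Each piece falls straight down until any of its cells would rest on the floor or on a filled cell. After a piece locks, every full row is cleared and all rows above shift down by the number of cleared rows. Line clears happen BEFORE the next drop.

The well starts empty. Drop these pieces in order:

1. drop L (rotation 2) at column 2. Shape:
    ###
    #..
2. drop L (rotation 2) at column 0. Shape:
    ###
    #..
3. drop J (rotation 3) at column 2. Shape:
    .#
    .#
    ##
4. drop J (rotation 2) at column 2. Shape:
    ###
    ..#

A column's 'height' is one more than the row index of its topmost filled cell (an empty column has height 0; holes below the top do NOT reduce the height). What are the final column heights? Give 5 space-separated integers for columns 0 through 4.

Drop 1: L rot2 at col 2 lands with bottom-row=0; cleared 0 line(s) (total 0); column heights now [0 0 2 2 2], max=2
Drop 2: L rot2 at col 0 lands with bottom-row=1; cleared 0 line(s) (total 0); column heights now [3 3 3 2 2], max=3
Drop 3: J rot3 at col 2 lands with bottom-row=3; cleared 0 line(s) (total 0); column heights now [3 3 4 6 2], max=6
Drop 4: J rot2 at col 2 lands with bottom-row=5; cleared 0 line(s) (total 0); column heights now [3 3 7 7 7], max=7

Answer: 3 3 7 7 7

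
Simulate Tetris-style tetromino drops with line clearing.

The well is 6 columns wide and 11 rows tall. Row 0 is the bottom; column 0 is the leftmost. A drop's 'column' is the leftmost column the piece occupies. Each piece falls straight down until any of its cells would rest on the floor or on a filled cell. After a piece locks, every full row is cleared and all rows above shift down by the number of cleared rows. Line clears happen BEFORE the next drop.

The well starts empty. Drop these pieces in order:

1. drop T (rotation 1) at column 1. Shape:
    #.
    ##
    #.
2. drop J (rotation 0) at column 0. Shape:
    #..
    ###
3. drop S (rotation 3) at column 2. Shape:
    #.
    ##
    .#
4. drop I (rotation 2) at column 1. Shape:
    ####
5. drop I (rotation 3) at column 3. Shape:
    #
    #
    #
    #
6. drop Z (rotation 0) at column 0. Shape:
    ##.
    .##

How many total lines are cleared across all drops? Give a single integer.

Answer: 0

Derivation:
Drop 1: T rot1 at col 1 lands with bottom-row=0; cleared 0 line(s) (total 0); column heights now [0 3 2 0 0 0], max=3
Drop 2: J rot0 at col 0 lands with bottom-row=3; cleared 0 line(s) (total 0); column heights now [5 4 4 0 0 0], max=5
Drop 3: S rot3 at col 2 lands with bottom-row=3; cleared 0 line(s) (total 0); column heights now [5 4 6 5 0 0], max=6
Drop 4: I rot2 at col 1 lands with bottom-row=6; cleared 0 line(s) (total 0); column heights now [5 7 7 7 7 0], max=7
Drop 5: I rot3 at col 3 lands with bottom-row=7; cleared 0 line(s) (total 0); column heights now [5 7 7 11 7 0], max=11
Drop 6: Z rot0 at col 0 lands with bottom-row=7; cleared 0 line(s) (total 0); column heights now [9 9 8 11 7 0], max=11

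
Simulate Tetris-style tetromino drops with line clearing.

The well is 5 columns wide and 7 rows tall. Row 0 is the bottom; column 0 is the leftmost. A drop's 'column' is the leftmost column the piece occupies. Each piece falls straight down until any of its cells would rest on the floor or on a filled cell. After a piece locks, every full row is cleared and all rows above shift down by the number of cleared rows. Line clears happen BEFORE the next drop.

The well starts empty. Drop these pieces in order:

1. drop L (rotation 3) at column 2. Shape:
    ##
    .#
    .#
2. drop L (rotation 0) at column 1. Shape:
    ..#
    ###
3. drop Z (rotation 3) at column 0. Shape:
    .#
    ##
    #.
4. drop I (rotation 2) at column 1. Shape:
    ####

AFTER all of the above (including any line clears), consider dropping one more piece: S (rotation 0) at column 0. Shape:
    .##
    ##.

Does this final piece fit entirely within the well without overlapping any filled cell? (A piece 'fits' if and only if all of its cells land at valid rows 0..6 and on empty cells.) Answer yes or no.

Drop 1: L rot3 at col 2 lands with bottom-row=0; cleared 0 line(s) (total 0); column heights now [0 0 3 3 0], max=3
Drop 2: L rot0 at col 1 lands with bottom-row=3; cleared 0 line(s) (total 0); column heights now [0 4 4 5 0], max=5
Drop 3: Z rot3 at col 0 lands with bottom-row=3; cleared 0 line(s) (total 0); column heights now [5 6 4 5 0], max=6
Drop 4: I rot2 at col 1 lands with bottom-row=6; cleared 0 line(s) (total 0); column heights now [5 7 7 7 7], max=7
Test piece S rot0 at col 0 (width 3): heights before test = [5 7 7 7 7]; fits = False

Answer: no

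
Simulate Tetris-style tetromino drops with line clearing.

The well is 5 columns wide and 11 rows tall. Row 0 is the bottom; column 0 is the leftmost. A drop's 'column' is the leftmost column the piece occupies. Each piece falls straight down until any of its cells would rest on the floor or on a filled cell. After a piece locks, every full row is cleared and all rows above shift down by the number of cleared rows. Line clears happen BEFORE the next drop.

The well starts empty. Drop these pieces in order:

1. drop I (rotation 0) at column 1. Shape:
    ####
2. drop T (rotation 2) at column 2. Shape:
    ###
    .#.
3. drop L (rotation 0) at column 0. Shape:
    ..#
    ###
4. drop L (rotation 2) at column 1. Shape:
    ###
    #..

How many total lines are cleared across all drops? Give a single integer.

Drop 1: I rot0 at col 1 lands with bottom-row=0; cleared 0 line(s) (total 0); column heights now [0 1 1 1 1], max=1
Drop 2: T rot2 at col 2 lands with bottom-row=1; cleared 0 line(s) (total 0); column heights now [0 1 3 3 3], max=3
Drop 3: L rot0 at col 0 lands with bottom-row=3; cleared 0 line(s) (total 0); column heights now [4 4 5 3 3], max=5
Drop 4: L rot2 at col 1 lands with bottom-row=4; cleared 0 line(s) (total 0); column heights now [4 6 6 6 3], max=6

Answer: 0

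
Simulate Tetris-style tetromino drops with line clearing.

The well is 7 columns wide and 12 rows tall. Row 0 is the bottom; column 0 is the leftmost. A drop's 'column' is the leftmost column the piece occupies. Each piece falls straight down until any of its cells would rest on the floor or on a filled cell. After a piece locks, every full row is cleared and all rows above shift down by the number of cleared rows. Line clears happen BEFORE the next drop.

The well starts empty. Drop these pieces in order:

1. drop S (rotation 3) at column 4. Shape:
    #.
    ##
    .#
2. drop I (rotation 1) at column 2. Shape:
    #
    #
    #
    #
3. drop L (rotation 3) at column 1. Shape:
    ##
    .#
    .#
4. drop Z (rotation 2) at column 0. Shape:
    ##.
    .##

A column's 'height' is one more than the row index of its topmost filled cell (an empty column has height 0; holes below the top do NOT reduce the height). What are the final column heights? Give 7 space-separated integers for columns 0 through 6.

Answer: 9 9 8 0 3 2 0

Derivation:
Drop 1: S rot3 at col 4 lands with bottom-row=0; cleared 0 line(s) (total 0); column heights now [0 0 0 0 3 2 0], max=3
Drop 2: I rot1 at col 2 lands with bottom-row=0; cleared 0 line(s) (total 0); column heights now [0 0 4 0 3 2 0], max=4
Drop 3: L rot3 at col 1 lands with bottom-row=4; cleared 0 line(s) (total 0); column heights now [0 7 7 0 3 2 0], max=7
Drop 4: Z rot2 at col 0 lands with bottom-row=7; cleared 0 line(s) (total 0); column heights now [9 9 8 0 3 2 0], max=9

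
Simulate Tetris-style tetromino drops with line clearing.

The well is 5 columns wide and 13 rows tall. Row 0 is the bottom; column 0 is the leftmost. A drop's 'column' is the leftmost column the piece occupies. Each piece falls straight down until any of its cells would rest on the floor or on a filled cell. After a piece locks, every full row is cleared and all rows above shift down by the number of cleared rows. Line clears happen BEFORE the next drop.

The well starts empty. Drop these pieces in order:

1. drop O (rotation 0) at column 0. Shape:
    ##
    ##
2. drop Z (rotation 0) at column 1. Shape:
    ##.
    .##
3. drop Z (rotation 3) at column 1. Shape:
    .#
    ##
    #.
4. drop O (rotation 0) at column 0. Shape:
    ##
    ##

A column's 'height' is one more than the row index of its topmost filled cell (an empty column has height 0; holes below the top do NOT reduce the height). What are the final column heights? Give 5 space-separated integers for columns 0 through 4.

Answer: 7 7 6 2 0

Derivation:
Drop 1: O rot0 at col 0 lands with bottom-row=0; cleared 0 line(s) (total 0); column heights now [2 2 0 0 0], max=2
Drop 2: Z rot0 at col 1 lands with bottom-row=1; cleared 0 line(s) (total 0); column heights now [2 3 3 2 0], max=3
Drop 3: Z rot3 at col 1 lands with bottom-row=3; cleared 0 line(s) (total 0); column heights now [2 5 6 2 0], max=6
Drop 4: O rot0 at col 0 lands with bottom-row=5; cleared 0 line(s) (total 0); column heights now [7 7 6 2 0], max=7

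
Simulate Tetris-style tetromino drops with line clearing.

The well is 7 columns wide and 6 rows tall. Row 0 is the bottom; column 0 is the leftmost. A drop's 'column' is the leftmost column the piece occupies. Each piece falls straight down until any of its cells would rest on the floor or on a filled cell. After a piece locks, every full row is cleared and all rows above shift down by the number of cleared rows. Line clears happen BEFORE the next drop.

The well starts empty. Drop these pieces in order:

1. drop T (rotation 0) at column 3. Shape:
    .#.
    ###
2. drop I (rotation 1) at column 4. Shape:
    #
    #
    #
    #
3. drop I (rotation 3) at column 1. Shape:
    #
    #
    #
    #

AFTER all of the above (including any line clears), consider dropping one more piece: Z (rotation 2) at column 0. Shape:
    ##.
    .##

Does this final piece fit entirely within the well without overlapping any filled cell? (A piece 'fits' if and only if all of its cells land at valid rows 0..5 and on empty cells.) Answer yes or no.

Drop 1: T rot0 at col 3 lands with bottom-row=0; cleared 0 line(s) (total 0); column heights now [0 0 0 1 2 1 0], max=2
Drop 2: I rot1 at col 4 lands with bottom-row=2; cleared 0 line(s) (total 0); column heights now [0 0 0 1 6 1 0], max=6
Drop 3: I rot3 at col 1 lands with bottom-row=0; cleared 0 line(s) (total 0); column heights now [0 4 0 1 6 1 0], max=6
Test piece Z rot2 at col 0 (width 3): heights before test = [0 4 0 1 6 1 0]; fits = True

Answer: yes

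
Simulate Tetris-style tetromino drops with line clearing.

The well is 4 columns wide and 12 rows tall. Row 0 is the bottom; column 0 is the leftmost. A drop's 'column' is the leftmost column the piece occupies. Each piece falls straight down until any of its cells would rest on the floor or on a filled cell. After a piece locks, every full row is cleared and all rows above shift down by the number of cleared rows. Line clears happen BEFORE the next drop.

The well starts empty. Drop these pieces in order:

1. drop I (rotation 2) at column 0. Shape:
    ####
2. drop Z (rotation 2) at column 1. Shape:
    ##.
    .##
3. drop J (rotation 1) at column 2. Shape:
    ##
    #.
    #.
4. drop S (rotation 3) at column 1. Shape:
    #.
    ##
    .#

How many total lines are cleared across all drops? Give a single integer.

Drop 1: I rot2 at col 0 lands with bottom-row=0; cleared 1 line(s) (total 1); column heights now [0 0 0 0], max=0
Drop 2: Z rot2 at col 1 lands with bottom-row=0; cleared 0 line(s) (total 1); column heights now [0 2 2 1], max=2
Drop 3: J rot1 at col 2 lands with bottom-row=2; cleared 0 line(s) (total 1); column heights now [0 2 5 5], max=5
Drop 4: S rot3 at col 1 lands with bottom-row=5; cleared 0 line(s) (total 1); column heights now [0 8 7 5], max=8

Answer: 1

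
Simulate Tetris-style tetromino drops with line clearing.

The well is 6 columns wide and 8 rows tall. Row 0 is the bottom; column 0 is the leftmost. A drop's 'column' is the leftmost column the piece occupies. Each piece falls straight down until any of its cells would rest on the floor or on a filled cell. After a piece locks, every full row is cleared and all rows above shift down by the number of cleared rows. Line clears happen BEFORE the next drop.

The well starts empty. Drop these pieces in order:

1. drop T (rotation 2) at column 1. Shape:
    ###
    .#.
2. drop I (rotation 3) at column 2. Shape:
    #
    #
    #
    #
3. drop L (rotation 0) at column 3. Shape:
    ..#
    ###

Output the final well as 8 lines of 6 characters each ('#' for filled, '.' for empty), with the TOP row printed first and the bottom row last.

Drop 1: T rot2 at col 1 lands with bottom-row=0; cleared 0 line(s) (total 0); column heights now [0 2 2 2 0 0], max=2
Drop 2: I rot3 at col 2 lands with bottom-row=2; cleared 0 line(s) (total 0); column heights now [0 2 6 2 0 0], max=6
Drop 3: L rot0 at col 3 lands with bottom-row=2; cleared 0 line(s) (total 0); column heights now [0 2 6 3 3 4], max=6

Answer: ......
......
..#...
..#...
..#..#
..####
.###..
..#...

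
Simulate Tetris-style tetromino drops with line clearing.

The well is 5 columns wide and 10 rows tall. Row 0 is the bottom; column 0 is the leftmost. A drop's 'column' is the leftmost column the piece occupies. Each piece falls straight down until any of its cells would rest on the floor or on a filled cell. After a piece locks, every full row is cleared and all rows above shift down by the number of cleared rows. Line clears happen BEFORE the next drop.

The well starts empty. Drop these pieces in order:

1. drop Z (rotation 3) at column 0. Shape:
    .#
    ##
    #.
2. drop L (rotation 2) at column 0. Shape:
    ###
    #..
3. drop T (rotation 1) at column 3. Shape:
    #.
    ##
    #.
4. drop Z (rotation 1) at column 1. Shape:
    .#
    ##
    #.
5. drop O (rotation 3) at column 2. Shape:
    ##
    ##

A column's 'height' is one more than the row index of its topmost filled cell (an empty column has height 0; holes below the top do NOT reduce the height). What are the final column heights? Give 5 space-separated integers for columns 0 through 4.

Drop 1: Z rot3 at col 0 lands with bottom-row=0; cleared 0 line(s) (total 0); column heights now [2 3 0 0 0], max=3
Drop 2: L rot2 at col 0 lands with bottom-row=2; cleared 0 line(s) (total 0); column heights now [4 4 4 0 0], max=4
Drop 3: T rot1 at col 3 lands with bottom-row=0; cleared 0 line(s) (total 0); column heights now [4 4 4 3 2], max=4
Drop 4: Z rot1 at col 1 lands with bottom-row=4; cleared 0 line(s) (total 0); column heights now [4 6 7 3 2], max=7
Drop 5: O rot3 at col 2 lands with bottom-row=7; cleared 0 line(s) (total 0); column heights now [4 6 9 9 2], max=9

Answer: 4 6 9 9 2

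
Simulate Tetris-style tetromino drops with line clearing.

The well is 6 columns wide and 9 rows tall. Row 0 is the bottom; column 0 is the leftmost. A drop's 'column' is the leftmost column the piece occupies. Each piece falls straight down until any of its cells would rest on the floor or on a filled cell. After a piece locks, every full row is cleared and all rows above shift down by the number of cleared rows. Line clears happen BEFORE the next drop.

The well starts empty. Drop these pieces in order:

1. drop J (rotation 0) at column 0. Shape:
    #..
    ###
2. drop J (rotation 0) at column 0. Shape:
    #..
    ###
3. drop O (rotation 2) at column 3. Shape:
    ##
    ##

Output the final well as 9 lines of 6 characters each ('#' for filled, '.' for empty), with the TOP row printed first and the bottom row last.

Drop 1: J rot0 at col 0 lands with bottom-row=0; cleared 0 line(s) (total 0); column heights now [2 1 1 0 0 0], max=2
Drop 2: J rot0 at col 0 lands with bottom-row=2; cleared 0 line(s) (total 0); column heights now [4 3 3 0 0 0], max=4
Drop 3: O rot2 at col 3 lands with bottom-row=0; cleared 0 line(s) (total 0); column heights now [4 3 3 2 2 0], max=4

Answer: ......
......
......
......
......
#.....
###...
#..##.
#####.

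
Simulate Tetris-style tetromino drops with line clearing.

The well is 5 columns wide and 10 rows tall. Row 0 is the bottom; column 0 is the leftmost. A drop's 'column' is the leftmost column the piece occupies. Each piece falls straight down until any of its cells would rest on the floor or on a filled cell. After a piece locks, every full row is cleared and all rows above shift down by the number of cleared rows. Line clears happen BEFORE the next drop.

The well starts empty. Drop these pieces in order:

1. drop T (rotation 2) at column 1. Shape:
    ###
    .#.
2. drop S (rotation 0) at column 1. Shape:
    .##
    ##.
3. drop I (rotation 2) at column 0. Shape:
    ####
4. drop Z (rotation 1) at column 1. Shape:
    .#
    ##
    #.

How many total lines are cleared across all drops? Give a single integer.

Answer: 0

Derivation:
Drop 1: T rot2 at col 1 lands with bottom-row=0; cleared 0 line(s) (total 0); column heights now [0 2 2 2 0], max=2
Drop 2: S rot0 at col 1 lands with bottom-row=2; cleared 0 line(s) (total 0); column heights now [0 3 4 4 0], max=4
Drop 3: I rot2 at col 0 lands with bottom-row=4; cleared 0 line(s) (total 0); column heights now [5 5 5 5 0], max=5
Drop 4: Z rot1 at col 1 lands with bottom-row=5; cleared 0 line(s) (total 0); column heights now [5 7 8 5 0], max=8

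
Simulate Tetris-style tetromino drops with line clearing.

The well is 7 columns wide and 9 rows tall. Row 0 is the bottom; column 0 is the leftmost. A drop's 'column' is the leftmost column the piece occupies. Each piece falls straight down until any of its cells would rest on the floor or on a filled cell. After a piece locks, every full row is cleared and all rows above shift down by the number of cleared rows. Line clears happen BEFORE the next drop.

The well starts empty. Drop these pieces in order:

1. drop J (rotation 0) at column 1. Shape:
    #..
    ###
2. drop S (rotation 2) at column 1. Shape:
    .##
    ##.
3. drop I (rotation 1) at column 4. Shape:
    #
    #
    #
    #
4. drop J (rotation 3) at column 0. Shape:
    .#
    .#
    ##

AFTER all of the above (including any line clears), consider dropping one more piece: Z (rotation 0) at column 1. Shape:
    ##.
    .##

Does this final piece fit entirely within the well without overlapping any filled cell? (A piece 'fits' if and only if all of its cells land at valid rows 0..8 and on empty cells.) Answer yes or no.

Answer: yes

Derivation:
Drop 1: J rot0 at col 1 lands with bottom-row=0; cleared 0 line(s) (total 0); column heights now [0 2 1 1 0 0 0], max=2
Drop 2: S rot2 at col 1 lands with bottom-row=2; cleared 0 line(s) (total 0); column heights now [0 3 4 4 0 0 0], max=4
Drop 3: I rot1 at col 4 lands with bottom-row=0; cleared 0 line(s) (total 0); column heights now [0 3 4 4 4 0 0], max=4
Drop 4: J rot3 at col 0 lands with bottom-row=3; cleared 0 line(s) (total 0); column heights now [4 6 4 4 4 0 0], max=6
Test piece Z rot0 at col 1 (width 3): heights before test = [4 6 4 4 4 0 0]; fits = True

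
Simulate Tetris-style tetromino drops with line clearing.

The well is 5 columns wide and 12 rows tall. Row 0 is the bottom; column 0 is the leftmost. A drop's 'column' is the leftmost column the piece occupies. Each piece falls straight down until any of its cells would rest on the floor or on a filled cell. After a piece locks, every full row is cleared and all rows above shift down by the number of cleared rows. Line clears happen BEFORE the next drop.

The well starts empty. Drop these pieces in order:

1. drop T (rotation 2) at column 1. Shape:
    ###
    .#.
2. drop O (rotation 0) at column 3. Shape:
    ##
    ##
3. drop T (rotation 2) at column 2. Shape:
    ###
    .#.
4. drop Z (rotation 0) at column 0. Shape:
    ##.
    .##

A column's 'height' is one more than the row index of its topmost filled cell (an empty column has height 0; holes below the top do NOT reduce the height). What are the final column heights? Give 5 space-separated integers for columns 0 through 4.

Drop 1: T rot2 at col 1 lands with bottom-row=0; cleared 0 line(s) (total 0); column heights now [0 2 2 2 0], max=2
Drop 2: O rot0 at col 3 lands with bottom-row=2; cleared 0 line(s) (total 0); column heights now [0 2 2 4 4], max=4
Drop 3: T rot2 at col 2 lands with bottom-row=4; cleared 0 line(s) (total 0); column heights now [0 2 6 6 6], max=6
Drop 4: Z rot0 at col 0 lands with bottom-row=6; cleared 0 line(s) (total 0); column heights now [8 8 7 6 6], max=8

Answer: 8 8 7 6 6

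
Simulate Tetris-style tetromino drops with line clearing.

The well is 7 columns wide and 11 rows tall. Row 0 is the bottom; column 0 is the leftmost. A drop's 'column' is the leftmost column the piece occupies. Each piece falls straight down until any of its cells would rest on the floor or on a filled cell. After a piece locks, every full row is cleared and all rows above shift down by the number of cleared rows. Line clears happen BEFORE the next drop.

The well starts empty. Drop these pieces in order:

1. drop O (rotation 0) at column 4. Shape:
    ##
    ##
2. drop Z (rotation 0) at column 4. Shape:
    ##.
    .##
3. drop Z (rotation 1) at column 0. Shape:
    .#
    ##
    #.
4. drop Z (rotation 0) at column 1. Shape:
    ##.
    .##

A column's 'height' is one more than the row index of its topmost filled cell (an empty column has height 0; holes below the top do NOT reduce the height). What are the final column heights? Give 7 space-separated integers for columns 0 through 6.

Drop 1: O rot0 at col 4 lands with bottom-row=0; cleared 0 line(s) (total 0); column heights now [0 0 0 0 2 2 0], max=2
Drop 2: Z rot0 at col 4 lands with bottom-row=2; cleared 0 line(s) (total 0); column heights now [0 0 0 0 4 4 3], max=4
Drop 3: Z rot1 at col 0 lands with bottom-row=0; cleared 0 line(s) (total 0); column heights now [2 3 0 0 4 4 3], max=4
Drop 4: Z rot0 at col 1 lands with bottom-row=2; cleared 0 line(s) (total 0); column heights now [2 4 4 3 4 4 3], max=4

Answer: 2 4 4 3 4 4 3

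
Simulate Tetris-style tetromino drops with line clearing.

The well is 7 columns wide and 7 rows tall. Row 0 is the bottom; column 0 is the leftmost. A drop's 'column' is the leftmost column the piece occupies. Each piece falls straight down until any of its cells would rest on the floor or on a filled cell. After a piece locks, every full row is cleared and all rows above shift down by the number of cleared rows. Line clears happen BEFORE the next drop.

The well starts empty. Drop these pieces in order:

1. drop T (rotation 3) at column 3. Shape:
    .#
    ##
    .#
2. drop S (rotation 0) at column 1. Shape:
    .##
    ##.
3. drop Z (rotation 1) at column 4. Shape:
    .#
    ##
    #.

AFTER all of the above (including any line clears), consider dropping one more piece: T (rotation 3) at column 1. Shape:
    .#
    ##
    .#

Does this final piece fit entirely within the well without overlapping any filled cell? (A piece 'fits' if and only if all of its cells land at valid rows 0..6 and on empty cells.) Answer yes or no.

Drop 1: T rot3 at col 3 lands with bottom-row=0; cleared 0 line(s) (total 0); column heights now [0 0 0 2 3 0 0], max=3
Drop 2: S rot0 at col 1 lands with bottom-row=1; cleared 0 line(s) (total 0); column heights now [0 2 3 3 3 0 0], max=3
Drop 3: Z rot1 at col 4 lands with bottom-row=3; cleared 0 line(s) (total 0); column heights now [0 2 3 3 5 6 0], max=6
Test piece T rot3 at col 1 (width 2): heights before test = [0 2 3 3 5 6 0]; fits = True

Answer: yes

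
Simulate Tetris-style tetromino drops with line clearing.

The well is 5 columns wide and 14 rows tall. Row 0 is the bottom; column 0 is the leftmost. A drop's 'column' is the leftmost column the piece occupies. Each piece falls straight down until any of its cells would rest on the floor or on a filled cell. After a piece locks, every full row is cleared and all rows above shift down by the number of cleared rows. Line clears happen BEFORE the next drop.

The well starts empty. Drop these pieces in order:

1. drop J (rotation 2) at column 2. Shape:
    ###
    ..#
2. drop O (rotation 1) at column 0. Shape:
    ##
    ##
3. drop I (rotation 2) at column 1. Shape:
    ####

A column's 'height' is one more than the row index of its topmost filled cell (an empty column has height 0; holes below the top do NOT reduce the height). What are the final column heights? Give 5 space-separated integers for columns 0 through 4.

Answer: 1 2 2 2 2

Derivation:
Drop 1: J rot2 at col 2 lands with bottom-row=0; cleared 0 line(s) (total 0); column heights now [0 0 2 2 2], max=2
Drop 2: O rot1 at col 0 lands with bottom-row=0; cleared 1 line(s) (total 1); column heights now [1 1 0 0 1], max=1
Drop 3: I rot2 at col 1 lands with bottom-row=1; cleared 0 line(s) (total 1); column heights now [1 2 2 2 2], max=2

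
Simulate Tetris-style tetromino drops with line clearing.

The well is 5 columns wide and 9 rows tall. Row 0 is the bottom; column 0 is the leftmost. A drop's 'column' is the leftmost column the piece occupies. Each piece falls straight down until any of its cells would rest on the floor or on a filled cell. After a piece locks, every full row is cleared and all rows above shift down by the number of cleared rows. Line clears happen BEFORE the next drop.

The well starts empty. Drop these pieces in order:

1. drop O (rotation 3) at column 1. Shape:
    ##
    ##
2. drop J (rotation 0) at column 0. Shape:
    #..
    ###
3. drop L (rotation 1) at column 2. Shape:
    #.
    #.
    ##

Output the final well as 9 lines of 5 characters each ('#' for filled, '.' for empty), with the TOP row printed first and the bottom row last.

Answer: .....
.....
.....
..#..
..#..
#.##.
###..
.##..
.##..

Derivation:
Drop 1: O rot3 at col 1 lands with bottom-row=0; cleared 0 line(s) (total 0); column heights now [0 2 2 0 0], max=2
Drop 2: J rot0 at col 0 lands with bottom-row=2; cleared 0 line(s) (total 0); column heights now [4 3 3 0 0], max=4
Drop 3: L rot1 at col 2 lands with bottom-row=3; cleared 0 line(s) (total 0); column heights now [4 3 6 4 0], max=6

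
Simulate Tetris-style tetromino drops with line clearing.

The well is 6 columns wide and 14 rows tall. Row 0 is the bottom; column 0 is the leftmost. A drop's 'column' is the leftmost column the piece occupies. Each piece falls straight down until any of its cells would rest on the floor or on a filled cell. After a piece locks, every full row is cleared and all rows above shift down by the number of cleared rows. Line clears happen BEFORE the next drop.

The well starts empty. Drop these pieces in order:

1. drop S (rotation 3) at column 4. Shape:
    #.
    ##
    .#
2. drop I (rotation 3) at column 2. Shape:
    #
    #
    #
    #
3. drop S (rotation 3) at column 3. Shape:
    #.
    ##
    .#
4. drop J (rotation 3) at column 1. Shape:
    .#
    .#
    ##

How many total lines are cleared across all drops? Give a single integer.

Drop 1: S rot3 at col 4 lands with bottom-row=0; cleared 0 line(s) (total 0); column heights now [0 0 0 0 3 2], max=3
Drop 2: I rot3 at col 2 lands with bottom-row=0; cleared 0 line(s) (total 0); column heights now [0 0 4 0 3 2], max=4
Drop 3: S rot3 at col 3 lands with bottom-row=3; cleared 0 line(s) (total 0); column heights now [0 0 4 6 5 2], max=6
Drop 4: J rot3 at col 1 lands with bottom-row=4; cleared 0 line(s) (total 0); column heights now [0 5 7 6 5 2], max=7

Answer: 0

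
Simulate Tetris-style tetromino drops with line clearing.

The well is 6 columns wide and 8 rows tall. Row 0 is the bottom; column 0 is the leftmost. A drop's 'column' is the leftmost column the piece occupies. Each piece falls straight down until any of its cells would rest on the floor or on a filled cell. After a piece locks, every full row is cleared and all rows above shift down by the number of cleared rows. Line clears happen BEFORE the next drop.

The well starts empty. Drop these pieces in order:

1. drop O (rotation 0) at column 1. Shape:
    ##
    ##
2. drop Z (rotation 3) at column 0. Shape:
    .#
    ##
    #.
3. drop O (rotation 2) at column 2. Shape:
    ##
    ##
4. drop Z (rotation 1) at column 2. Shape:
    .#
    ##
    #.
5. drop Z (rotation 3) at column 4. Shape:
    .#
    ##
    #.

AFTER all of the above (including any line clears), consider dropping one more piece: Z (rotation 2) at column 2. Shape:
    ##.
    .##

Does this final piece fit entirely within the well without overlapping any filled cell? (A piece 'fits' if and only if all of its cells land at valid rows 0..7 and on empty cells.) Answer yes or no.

Drop 1: O rot0 at col 1 lands with bottom-row=0; cleared 0 line(s) (total 0); column heights now [0 2 2 0 0 0], max=2
Drop 2: Z rot3 at col 0 lands with bottom-row=1; cleared 0 line(s) (total 0); column heights now [3 4 2 0 0 0], max=4
Drop 3: O rot2 at col 2 lands with bottom-row=2; cleared 0 line(s) (total 0); column heights now [3 4 4 4 0 0], max=4
Drop 4: Z rot1 at col 2 lands with bottom-row=4; cleared 0 line(s) (total 0); column heights now [3 4 6 7 0 0], max=7
Drop 5: Z rot3 at col 4 lands with bottom-row=0; cleared 0 line(s) (total 0); column heights now [3 4 6 7 2 3], max=7
Test piece Z rot2 at col 2 (width 3): heights before test = [3 4 6 7 2 3]; fits = False

Answer: no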